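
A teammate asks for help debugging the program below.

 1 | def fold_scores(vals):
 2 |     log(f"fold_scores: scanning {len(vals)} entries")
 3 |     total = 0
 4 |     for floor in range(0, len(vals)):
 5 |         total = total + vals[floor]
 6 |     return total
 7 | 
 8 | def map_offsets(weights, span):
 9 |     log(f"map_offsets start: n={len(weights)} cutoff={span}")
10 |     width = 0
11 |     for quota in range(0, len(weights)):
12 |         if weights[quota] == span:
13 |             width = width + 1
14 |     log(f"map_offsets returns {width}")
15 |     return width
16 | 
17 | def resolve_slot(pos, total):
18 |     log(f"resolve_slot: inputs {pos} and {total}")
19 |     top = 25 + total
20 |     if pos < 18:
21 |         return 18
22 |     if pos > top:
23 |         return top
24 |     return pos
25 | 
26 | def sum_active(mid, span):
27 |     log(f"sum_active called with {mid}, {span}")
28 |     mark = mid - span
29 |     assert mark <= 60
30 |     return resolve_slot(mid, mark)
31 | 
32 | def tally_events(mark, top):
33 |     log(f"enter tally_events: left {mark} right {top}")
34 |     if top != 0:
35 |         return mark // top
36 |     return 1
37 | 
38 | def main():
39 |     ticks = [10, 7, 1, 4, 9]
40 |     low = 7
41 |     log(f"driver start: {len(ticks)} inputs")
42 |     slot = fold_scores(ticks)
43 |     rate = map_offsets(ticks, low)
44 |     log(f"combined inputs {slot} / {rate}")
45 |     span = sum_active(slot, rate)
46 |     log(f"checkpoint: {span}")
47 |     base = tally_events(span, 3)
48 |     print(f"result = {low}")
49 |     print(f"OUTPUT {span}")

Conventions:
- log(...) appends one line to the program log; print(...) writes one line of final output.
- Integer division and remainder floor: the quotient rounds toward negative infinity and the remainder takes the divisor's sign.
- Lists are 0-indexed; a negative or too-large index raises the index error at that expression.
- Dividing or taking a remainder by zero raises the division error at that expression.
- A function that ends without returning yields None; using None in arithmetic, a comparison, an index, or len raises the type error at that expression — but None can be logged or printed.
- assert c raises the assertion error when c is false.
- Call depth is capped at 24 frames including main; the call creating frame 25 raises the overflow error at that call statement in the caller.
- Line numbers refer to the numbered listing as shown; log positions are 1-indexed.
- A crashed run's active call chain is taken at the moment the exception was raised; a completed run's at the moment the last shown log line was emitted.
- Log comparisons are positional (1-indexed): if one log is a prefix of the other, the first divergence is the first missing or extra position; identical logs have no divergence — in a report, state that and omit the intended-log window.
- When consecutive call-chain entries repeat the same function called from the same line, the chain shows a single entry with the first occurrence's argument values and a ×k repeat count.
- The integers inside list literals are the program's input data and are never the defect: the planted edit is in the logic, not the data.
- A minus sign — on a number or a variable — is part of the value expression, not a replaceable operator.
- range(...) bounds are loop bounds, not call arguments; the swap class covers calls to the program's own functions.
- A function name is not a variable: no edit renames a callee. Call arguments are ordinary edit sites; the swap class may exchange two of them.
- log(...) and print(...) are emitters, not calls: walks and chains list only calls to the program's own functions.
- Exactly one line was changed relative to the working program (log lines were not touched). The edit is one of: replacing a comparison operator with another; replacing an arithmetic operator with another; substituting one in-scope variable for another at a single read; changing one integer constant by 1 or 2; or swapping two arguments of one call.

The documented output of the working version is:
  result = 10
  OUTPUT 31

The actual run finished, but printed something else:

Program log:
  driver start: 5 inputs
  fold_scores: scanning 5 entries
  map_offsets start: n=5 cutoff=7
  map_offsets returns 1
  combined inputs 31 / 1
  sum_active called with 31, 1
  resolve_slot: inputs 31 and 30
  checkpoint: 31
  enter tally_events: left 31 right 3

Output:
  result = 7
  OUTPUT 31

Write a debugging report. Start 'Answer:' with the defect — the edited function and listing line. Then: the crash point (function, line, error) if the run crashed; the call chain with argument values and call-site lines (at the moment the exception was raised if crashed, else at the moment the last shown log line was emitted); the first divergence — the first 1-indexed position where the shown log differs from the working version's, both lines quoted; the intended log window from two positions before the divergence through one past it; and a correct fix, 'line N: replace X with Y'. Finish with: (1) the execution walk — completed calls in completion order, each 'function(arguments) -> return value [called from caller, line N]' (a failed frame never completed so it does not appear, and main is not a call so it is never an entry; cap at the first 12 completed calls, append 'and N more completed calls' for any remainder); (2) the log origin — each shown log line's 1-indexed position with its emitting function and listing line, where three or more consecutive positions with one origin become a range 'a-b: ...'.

Answer: the defect is in main at line 48.
Key observation: Every logged value matches the working version; the printed result is what differs.
Call chain: main -> tally_events(31, 3) (called at line 47).
First divergence: none (the log streams are identical).
Execution walk:
  fold_scores([10, 7, 1, 4, 9]) -> 31  [called from main, line 42]
  map_offsets([10, 7, 1, 4, 9], 7) -> 1  [called from main, line 43]
  resolve_slot(31, 30) -> 31  [called from sum_active, line 30]
  sum_active(31, 1) -> 31  [called from main, line 45]
  tally_events(31, 3) -> 10  [called from main, line 47]
Log origin:
  1 — main, line 41
  2 — fold_scores, line 2
  3 — map_offsets, line 9
  4 — map_offsets, line 14
  5 — main, line 44
  6 — sum_active, line 27
  7 — resolve_slot, line 18
  8 — main, line 46
  9 — tally_events, line 33
A correct fix: line 48: replace `low` with `base`.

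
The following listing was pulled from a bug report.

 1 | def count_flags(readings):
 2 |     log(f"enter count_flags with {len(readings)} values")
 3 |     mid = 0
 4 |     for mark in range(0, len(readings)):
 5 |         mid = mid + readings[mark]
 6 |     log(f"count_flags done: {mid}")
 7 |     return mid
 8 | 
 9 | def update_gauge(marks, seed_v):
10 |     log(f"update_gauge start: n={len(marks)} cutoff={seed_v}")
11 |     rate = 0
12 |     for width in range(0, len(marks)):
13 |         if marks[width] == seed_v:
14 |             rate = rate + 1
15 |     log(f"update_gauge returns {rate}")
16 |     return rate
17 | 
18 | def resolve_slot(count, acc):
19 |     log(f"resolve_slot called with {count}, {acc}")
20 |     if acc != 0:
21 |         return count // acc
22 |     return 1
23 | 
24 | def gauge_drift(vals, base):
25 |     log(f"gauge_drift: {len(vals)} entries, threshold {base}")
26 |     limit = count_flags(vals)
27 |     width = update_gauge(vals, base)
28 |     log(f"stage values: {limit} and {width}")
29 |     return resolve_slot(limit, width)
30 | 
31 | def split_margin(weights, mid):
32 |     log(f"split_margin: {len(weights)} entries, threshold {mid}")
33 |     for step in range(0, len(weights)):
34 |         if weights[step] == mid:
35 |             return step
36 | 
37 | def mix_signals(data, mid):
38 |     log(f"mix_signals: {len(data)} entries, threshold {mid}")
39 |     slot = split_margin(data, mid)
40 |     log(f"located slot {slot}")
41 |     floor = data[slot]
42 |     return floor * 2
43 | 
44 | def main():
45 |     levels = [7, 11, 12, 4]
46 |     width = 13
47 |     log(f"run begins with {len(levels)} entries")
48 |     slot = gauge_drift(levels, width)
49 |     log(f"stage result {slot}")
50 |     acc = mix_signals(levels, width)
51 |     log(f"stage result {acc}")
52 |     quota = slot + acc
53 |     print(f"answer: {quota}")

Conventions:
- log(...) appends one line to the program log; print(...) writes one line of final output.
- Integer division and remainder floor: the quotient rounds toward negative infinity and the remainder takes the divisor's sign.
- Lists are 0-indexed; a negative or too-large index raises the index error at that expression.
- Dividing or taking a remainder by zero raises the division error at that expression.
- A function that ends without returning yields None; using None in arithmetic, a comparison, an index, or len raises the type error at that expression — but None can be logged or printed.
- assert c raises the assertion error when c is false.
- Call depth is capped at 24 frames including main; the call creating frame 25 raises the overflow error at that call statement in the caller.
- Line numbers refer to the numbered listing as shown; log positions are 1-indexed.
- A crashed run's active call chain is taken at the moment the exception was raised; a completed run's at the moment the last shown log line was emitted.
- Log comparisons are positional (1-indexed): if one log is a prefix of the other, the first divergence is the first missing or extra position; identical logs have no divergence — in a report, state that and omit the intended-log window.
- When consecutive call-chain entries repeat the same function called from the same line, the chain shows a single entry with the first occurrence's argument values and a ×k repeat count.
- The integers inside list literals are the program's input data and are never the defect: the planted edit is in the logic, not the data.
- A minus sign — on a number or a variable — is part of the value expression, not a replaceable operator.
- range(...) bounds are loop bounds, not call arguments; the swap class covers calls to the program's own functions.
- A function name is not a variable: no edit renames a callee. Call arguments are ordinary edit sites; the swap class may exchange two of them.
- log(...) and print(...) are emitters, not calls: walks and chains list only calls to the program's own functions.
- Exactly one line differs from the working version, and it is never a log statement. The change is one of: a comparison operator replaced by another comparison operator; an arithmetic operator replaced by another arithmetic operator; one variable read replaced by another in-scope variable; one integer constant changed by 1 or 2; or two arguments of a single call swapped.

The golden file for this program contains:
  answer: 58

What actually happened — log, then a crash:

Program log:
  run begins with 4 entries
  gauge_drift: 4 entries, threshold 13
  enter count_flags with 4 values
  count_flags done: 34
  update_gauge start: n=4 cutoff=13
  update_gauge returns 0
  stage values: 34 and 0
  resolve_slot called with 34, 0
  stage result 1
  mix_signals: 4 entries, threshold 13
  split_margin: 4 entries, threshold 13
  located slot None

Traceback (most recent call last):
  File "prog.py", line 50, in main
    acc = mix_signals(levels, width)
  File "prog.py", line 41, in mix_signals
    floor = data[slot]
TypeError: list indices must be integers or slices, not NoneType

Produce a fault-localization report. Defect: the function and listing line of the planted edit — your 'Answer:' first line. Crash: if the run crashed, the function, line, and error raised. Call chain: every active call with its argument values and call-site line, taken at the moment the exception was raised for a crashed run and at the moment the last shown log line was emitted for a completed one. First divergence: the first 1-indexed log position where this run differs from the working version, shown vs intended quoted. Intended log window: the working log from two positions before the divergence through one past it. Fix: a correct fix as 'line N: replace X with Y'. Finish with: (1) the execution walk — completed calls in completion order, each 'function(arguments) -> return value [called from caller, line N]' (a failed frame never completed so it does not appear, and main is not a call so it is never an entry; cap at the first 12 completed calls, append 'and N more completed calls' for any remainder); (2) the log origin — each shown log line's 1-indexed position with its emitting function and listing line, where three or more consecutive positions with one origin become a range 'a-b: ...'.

Answer: the defect is in main at line 46.
Key observation: Log line 2 is where behavior first shows: 'gauge_drift: 4 entries, threshold 13' appears instead of 'gauge_drift: 4 entries, threshold 12'.
Crash: mix_signals, line 41, TypeError.
Call chain: main -> mix_signals([7, 11, 12, 4], 13) (called at line 50).
First divergence: position 2 — the shown line 'gauge_drift: 4 entries, threshold 13' should read 'gauge_drift: 4 entries, threshold 12'.
Intended log window:
  1: run begins with 4 entries
  2: gauge_drift: 4 entries, threshold 12
  3: enter count_flags with 4 values
Execution walk:
  count_flags([7, 11, 12, 4]) -> 34  [called from gauge_drift, line 26]
  update_gauge([7, 11, 12, 4], 13) -> 0  [called from gauge_drift, line 27]
  resolve_slot(34, 0) -> 1  [called from gauge_drift, line 29]
  gauge_drift([7, 11, 12, 4], 13) -> 1  [called from main, line 48]
  split_margin([7, 11, 12, 4], 13) -> None  [called from mix_signals, line 39]
Log origins:
  1: logged in main at line 47
  2: logged in gauge_drift at line 25
  3: logged in count_flags at line 2
  4: logged in count_flags at line 6
  5: logged in update_gauge at line 10
  6: logged in update_gauge at line 15
  7: logged in gauge_drift at line 28
  8: logged in resolve_slot at line 19
  9: logged in main at line 49
  10: logged in mix_signals at line 38
  11: logged in split_margin at line 32
  12: logged in mix_signals at line 40
A correct fix: line 46: replace `13` with `12`.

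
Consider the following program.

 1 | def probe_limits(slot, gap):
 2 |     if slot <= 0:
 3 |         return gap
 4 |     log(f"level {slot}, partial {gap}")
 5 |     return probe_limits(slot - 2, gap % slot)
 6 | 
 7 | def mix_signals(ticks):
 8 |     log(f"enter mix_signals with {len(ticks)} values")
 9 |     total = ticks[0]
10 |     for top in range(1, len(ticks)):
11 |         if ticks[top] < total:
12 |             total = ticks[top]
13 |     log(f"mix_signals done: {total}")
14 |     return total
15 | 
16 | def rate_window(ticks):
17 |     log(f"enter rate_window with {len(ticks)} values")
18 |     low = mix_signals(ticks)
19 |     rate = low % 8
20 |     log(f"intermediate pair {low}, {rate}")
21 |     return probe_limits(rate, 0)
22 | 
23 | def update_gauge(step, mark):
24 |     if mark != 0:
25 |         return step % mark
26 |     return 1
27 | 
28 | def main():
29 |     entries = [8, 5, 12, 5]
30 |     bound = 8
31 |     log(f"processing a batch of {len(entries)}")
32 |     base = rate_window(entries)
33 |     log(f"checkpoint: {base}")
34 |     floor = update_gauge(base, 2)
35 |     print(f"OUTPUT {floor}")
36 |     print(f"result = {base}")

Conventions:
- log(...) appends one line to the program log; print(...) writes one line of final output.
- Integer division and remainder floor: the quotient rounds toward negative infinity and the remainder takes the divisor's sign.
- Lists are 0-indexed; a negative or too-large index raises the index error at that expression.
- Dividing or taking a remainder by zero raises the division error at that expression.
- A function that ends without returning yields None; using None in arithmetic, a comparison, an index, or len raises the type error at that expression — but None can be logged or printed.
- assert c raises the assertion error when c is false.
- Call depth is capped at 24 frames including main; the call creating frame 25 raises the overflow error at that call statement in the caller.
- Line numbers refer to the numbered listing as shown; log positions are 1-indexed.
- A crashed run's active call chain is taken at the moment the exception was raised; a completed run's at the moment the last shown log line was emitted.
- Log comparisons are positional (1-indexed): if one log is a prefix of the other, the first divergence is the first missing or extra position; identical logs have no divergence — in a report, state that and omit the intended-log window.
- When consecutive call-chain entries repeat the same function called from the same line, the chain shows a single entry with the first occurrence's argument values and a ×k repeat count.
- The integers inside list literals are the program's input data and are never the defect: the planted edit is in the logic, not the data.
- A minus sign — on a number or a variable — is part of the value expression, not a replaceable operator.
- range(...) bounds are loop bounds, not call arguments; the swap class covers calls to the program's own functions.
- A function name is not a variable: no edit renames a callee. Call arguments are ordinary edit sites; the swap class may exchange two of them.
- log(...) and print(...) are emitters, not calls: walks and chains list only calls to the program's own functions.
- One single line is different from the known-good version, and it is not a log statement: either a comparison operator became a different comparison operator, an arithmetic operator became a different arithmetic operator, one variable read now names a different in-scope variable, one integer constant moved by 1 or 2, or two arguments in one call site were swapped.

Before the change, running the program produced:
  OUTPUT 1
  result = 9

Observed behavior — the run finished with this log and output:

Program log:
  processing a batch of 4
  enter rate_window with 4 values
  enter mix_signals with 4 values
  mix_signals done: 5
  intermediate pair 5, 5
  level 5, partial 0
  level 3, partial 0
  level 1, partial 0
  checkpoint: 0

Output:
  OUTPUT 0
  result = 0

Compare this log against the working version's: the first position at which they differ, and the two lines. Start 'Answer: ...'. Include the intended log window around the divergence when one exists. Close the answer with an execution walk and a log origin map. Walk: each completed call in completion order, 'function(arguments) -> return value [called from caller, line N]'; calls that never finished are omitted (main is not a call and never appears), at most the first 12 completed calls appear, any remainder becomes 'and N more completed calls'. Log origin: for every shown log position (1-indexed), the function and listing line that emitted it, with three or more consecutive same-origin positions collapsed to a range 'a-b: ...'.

Answer: position 7 — shown 'level 3, partial 0', intended 'level 3, partial 5'.
Intended log window:
  5: intermediate pair 5, 5
  6: level 5, partial 0
  7: level 3, partial 5
  8: level 1, partial 8
Execution walk:
  mix_signals([8, 5, 12, 5]) -> 5  [called from rate_window, line 18]
  probe_limits(-1, 0) -> 0  [called from probe_limits, line 5]
  probe_limits(1, 0) -> 0  [called from probe_limits, line 5]
  probe_limits(3, 0) -> 0  [called from probe_limits, line 5]
  probe_limits(5, 0) -> 0  [called from rate_window, line 21]
  rate_window([8, 5, 12, 5]) -> 0  [called from main, line 32]
  update_gauge(0, 2) -> 0  [called from main, line 34]
Log origins:
  1: emitted by main (line 31)
  2: emitted by rate_window (line 17)
  3: emitted by mix_signals (line 8)
  4: emitted by mix_signals (line 13)
  5: emitted by rate_window (line 20)
  6-8: emitted by probe_limits (line 4)
  9: emitted by main (line 33)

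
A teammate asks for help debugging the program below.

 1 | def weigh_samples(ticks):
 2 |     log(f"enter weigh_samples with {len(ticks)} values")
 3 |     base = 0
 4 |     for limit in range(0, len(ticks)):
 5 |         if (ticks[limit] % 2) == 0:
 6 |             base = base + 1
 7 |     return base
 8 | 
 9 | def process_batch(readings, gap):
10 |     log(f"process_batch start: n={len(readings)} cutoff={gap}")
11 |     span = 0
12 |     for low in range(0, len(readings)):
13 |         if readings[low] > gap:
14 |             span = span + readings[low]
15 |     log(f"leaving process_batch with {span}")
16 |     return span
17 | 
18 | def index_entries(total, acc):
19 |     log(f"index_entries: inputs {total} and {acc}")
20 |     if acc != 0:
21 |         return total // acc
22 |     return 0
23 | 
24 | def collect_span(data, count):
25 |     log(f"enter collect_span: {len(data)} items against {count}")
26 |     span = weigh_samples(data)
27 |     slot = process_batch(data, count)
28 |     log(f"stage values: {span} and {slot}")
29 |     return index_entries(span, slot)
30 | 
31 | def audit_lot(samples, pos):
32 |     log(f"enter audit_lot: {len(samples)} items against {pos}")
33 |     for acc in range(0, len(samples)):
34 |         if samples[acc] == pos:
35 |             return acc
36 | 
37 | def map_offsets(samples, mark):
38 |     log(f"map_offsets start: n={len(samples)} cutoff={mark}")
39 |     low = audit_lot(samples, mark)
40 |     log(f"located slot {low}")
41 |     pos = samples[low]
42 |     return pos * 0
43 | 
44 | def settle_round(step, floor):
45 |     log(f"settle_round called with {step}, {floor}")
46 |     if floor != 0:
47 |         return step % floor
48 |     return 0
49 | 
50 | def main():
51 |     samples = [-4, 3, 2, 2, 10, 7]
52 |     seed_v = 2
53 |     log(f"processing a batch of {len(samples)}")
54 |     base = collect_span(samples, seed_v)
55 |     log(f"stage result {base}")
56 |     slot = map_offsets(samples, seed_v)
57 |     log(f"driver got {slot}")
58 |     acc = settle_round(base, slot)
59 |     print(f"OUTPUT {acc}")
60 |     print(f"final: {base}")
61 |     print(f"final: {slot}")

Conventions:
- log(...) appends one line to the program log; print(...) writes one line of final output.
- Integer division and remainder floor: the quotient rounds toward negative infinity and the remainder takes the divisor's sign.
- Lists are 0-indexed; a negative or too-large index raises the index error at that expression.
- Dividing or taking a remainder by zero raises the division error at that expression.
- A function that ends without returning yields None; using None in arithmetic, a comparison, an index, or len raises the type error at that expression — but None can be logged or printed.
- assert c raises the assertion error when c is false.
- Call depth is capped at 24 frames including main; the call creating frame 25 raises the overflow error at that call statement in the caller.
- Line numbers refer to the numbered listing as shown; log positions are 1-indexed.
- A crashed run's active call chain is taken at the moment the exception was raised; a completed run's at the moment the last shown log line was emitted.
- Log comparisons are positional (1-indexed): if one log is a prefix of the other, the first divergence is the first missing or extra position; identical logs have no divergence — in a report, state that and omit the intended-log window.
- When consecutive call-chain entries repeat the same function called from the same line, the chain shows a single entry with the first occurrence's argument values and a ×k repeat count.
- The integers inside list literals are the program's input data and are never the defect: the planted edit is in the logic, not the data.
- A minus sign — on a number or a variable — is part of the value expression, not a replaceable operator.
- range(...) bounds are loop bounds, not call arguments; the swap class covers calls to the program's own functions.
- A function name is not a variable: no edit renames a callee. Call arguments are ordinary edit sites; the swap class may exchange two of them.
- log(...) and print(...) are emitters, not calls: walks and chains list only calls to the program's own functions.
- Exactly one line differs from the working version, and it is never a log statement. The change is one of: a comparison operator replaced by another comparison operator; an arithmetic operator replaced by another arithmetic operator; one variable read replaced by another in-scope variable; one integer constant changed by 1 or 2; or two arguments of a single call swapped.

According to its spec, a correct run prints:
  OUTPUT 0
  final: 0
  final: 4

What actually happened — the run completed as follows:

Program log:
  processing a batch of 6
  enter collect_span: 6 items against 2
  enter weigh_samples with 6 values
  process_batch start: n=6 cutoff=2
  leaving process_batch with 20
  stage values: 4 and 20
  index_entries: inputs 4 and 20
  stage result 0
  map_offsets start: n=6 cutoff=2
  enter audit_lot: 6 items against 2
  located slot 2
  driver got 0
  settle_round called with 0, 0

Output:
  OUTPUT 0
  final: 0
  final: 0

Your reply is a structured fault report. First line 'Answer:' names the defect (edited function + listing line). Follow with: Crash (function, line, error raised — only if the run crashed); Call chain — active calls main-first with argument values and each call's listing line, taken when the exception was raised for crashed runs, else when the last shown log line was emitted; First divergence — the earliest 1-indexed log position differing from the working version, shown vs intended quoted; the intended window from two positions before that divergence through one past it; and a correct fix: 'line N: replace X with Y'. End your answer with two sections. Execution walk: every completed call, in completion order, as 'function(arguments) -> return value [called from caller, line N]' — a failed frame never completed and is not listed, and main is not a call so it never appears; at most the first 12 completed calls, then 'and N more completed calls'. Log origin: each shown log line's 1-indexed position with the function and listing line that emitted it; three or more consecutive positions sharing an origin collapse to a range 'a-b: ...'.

Answer: the defect is in map_offsets at line 42.
Key observation: Log line 12 is where behavior first shows: 'driver got 0' appears instead of 'driver got 4'.
Call chain: main -> settle_round(0, 0) (called at line 58).
First divergence: position 12 — shown 'driver got 0', intended 'driver got 4'.
Intended log window:
  10: enter audit_lot: 6 items against 2
  11: located slot 2
  12: driver got 4
  13: settle_round called with 0, 4
Execution walk:
  weigh_samples([-4, 3, 2, 2, 10, 7]) -> 4  [called from collect_span, line 26]
  process_batch([-4, 3, 2, 2, 10, 7], 2) -> 20  [called from collect_span, line 27]
  index_entries(4, 20) -> 0  [called from collect_span, line 29]
  collect_span([-4, 3, 2, 2, 10, 7], 2) -> 0  [called from main, line 54]
  audit_lot([-4, 3, 2, 2, 10, 7], 2) -> 2  [called from map_offsets, line 39]
  map_offsets([-4, 3, 2, 2, 10, 7], 2) -> 0  [called from main, line 56]
  settle_round(0, 0) -> 0  [called from main, line 58]
Log line origins:
  1: from main, line 53
  2: from collect_span, line 25
  3: from weigh_samples, line 2
  4: from process_batch, line 10
  5: from process_batch, line 15
  6: from collect_span, line 28
  7: from index_entries, line 19
  8: from main, line 55
  9: from map_offsets, line 38
  10: from audit_lot, line 32
  11: from map_offsets, line 40
  12: from main, line 57
  13: from settle_round, line 45
A correct fix: line 42: replace `0` with `2`.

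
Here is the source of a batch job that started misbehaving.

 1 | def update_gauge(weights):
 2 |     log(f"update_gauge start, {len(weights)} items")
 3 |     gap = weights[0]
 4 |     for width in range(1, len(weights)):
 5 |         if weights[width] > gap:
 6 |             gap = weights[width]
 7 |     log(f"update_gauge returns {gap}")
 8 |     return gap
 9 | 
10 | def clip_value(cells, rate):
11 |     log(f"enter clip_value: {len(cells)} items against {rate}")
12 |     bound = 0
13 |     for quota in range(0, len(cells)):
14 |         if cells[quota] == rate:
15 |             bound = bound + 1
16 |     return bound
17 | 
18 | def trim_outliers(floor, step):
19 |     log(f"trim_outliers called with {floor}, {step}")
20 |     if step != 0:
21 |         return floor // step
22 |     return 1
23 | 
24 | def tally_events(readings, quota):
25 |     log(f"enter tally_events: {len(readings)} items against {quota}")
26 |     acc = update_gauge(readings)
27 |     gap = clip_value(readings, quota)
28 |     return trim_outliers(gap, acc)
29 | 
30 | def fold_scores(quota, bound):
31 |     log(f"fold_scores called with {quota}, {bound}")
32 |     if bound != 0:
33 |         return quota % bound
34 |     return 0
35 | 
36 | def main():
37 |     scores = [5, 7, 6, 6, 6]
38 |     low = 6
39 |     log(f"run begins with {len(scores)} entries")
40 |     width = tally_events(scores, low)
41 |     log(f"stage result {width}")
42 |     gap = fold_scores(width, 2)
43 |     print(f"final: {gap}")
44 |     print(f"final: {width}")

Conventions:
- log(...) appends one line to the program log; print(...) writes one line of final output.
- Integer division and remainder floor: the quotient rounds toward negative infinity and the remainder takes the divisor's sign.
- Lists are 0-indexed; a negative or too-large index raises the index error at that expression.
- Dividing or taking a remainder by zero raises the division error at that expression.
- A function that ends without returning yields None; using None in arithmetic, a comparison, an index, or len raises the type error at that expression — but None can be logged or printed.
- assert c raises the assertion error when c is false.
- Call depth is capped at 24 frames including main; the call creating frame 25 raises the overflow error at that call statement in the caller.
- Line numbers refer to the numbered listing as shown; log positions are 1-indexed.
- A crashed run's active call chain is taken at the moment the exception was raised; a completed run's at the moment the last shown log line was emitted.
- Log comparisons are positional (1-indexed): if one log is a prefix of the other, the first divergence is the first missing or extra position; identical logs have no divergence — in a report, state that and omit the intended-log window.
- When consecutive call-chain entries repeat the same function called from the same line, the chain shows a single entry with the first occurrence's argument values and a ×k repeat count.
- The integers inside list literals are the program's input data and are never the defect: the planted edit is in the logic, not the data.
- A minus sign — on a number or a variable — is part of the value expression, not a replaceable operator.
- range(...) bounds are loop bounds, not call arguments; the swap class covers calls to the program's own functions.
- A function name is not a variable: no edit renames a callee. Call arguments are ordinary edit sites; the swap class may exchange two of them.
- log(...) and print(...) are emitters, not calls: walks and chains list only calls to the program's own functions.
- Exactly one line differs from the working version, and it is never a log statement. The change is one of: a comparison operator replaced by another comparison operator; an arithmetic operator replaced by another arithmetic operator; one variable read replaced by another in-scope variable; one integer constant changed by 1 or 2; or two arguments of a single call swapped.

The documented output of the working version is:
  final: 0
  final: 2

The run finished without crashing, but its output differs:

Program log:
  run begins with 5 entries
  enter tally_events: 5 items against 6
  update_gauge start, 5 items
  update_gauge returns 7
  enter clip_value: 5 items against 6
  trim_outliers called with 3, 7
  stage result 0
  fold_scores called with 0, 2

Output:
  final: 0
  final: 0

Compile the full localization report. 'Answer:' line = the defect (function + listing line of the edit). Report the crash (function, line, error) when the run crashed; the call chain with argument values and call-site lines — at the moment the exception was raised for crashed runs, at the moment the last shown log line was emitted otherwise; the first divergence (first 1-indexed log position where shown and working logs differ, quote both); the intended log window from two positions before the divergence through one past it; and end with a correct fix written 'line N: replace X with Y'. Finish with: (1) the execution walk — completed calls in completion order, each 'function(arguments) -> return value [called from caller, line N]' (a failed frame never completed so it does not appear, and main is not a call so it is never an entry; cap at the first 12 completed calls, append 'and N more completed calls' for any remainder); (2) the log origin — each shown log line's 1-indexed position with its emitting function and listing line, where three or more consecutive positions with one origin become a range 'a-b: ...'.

Answer: the defect is in tally_events at line 28.
Key fact: Everything matches until log position 6, which reads 'trim_outliers called with 3, 7' in place of 'trim_outliers called with 7, 3'.
Call chain: main -> fold_scores(0, 2) (called at line 42).
First divergence: position 6 — the shown line 'trim_outliers called with 3, 7' should read 'trim_outliers called with 7, 3'.
Intended log window:
  4: update_gauge returns 7
  5: enter clip_value: 5 items against 6
  6: trim_outliers called with 7, 3
  7: stage result 2
Execution walk:
  update_gauge([5, 7, 6, 6, 6]) -> 7  [called from tally_events, line 26]
  clip_value([5, 7, 6, 6, 6], 6) -> 3  [called from tally_events, line 27]
  trim_outliers(3, 7) -> 0  [called from tally_events, line 28]
  tally_events([5, 7, 6, 6, 6], 6) -> 0  [called from main, line 40]
  fold_scores(0, 2) -> 0  [called from main, line 42]
Log line origins:
  1: emitted by main (line 39)
  2: emitted by tally_events (line 25)
  3: emitted by update_gauge (line 2)
  4: emitted by update_gauge (line 7)
  5: emitted by clip_value (line 11)
  6: emitted by trim_outliers (line 19)
  7: emitted by main (line 41)
  8: emitted by fold_scores (line 31)
A correct fix: line 28: replace `trim_outliers(gap, acc)` with `trim_outliers(acc, gap)`.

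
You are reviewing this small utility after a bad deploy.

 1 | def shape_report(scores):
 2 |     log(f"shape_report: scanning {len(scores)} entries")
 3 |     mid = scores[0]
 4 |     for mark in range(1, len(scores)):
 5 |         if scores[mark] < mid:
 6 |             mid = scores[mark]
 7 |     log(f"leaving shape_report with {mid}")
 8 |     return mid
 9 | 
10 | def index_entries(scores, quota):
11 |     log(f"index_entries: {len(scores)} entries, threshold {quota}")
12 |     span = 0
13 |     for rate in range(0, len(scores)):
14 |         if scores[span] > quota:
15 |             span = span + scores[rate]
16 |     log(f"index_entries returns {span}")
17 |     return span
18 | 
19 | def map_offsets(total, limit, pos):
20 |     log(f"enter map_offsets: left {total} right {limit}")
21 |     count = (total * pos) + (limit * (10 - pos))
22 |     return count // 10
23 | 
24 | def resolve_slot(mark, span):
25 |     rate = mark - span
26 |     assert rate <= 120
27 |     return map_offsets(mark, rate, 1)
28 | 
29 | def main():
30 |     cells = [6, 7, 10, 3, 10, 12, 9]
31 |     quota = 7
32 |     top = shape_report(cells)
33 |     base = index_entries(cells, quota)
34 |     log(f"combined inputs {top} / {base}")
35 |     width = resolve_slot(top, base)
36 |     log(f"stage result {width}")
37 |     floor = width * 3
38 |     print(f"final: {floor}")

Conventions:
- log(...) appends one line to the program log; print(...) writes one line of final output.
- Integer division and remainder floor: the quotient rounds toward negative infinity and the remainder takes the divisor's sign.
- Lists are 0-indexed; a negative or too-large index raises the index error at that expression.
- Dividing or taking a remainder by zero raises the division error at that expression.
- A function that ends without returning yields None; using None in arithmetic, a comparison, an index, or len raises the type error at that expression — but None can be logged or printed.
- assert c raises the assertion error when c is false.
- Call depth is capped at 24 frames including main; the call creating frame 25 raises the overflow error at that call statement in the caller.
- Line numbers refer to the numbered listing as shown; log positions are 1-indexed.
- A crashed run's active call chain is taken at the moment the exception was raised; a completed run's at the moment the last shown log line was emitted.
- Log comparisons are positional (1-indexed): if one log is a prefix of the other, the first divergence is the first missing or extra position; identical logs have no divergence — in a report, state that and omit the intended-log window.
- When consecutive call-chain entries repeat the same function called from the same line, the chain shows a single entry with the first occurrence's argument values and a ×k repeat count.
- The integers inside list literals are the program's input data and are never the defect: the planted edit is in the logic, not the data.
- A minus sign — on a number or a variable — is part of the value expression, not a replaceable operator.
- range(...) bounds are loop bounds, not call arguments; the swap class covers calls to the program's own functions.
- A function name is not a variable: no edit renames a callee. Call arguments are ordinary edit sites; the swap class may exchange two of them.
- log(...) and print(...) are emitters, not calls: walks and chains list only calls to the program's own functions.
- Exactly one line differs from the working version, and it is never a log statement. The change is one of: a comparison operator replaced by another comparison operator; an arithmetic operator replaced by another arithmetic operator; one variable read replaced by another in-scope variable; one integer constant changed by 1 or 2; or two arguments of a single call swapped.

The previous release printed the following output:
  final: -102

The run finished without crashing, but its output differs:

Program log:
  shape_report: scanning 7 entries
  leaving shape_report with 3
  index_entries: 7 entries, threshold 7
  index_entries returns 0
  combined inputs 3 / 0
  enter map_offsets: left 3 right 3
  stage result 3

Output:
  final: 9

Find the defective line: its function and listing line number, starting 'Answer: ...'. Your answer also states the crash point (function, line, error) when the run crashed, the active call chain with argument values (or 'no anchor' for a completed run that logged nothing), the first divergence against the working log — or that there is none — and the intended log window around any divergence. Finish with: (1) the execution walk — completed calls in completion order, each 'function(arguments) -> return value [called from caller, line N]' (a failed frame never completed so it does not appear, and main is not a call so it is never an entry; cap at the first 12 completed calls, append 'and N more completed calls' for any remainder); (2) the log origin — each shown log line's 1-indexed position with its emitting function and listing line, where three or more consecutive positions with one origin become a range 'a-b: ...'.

Answer: the defect is in index_entries at line 14.
Key fact: The log first diverges at position 4: the faulty run prints 'index_entries returns 0' where the working version prints 'index_entries returns 41'.
Call chain: main.
First divergence: position 4; shown 'index_entries returns 0' vs intended 'index_entries returns 41'.
Intended log window:
  2: leaving shape_report with 3
  3: index_entries: 7 entries, threshold 7
  4: index_entries returns 41
  5: combined inputs 3 / 41
Execution walk:
  shape_report([6, 7, 10, 3, 10, 12, 9]) -> 3  [called from main, line 32]
  index_entries([6, 7, 10, 3, 10, 12, 9], 7) -> 0  [called from main, line 33]
  map_offsets(3, 3, 1) -> 3  [called from resolve_slot, line 27]
  resolve_slot(3, 0) -> 3  [called from main, line 35]
Log origins:
  1: from shape_report, line 2
  2: from shape_report, line 7
  3: from index_entries, line 11
  4: from index_entries, line 16
  5: from main, line 34
  6: from map_offsets, line 20
  7: from main, line 36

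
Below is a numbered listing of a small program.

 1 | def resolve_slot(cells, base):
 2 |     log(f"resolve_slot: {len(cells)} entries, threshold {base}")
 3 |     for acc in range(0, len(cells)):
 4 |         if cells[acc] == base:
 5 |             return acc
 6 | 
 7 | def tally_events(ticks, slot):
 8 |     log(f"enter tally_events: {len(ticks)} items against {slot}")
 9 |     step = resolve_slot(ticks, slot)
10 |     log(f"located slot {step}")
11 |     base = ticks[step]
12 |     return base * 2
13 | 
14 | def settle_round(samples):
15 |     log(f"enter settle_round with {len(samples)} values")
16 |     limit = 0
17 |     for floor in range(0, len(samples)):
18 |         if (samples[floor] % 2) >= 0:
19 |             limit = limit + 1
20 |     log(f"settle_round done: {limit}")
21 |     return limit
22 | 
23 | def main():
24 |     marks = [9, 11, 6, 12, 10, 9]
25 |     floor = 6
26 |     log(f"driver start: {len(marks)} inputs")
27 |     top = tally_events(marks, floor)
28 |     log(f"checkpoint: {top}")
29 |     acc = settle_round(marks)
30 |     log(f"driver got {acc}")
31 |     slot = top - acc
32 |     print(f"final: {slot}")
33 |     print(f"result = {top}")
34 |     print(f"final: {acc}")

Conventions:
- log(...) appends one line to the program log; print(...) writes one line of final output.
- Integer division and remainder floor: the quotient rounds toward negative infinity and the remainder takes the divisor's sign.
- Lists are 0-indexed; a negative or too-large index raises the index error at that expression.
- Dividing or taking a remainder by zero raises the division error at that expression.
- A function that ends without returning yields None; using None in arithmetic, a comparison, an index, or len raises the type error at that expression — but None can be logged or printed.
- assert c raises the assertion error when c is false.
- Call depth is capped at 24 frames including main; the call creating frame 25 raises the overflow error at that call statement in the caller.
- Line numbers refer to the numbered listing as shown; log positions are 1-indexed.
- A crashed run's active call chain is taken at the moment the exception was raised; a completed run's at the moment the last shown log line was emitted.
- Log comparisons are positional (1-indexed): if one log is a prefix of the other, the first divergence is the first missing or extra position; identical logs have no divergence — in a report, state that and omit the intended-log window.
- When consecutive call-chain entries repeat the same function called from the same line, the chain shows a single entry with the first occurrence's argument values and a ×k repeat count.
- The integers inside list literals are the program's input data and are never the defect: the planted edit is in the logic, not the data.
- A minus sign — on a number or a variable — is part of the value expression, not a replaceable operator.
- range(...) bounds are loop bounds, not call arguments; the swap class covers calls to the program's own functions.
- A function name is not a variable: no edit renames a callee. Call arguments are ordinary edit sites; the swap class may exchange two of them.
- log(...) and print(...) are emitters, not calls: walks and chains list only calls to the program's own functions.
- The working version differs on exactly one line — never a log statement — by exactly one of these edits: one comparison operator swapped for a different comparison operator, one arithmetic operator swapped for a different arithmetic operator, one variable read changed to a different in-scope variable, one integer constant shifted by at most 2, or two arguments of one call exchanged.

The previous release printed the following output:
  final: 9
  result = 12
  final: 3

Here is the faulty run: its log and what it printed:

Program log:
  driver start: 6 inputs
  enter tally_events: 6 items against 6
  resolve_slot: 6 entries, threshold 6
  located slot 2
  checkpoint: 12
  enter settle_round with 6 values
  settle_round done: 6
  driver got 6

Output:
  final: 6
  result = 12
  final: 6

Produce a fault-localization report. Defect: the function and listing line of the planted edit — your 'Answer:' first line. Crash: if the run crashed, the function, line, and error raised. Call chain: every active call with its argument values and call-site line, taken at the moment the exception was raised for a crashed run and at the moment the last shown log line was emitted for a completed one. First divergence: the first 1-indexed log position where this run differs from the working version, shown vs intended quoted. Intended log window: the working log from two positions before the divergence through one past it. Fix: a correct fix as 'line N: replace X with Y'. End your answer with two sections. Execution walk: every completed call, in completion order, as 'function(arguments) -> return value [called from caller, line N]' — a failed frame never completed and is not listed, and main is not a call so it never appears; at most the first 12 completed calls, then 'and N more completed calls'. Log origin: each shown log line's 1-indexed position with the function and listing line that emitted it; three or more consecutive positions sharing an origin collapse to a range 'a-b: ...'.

Answer: the defect is in settle_round at line 18.
Key observation: The log first diverges at position 7: the faulty run prints 'settle_round done: 6' where the working version prints 'settle_round done: 3'.
Call chain: main.
First divergence: position 7 — the shown line 'settle_round done: 6' should read 'settle_round done: 3'.
Intended log window:
  5: checkpoint: 12
  6: enter settle_round with 6 values
  7: settle_round done: 3
  8: driver got 3
Execution walk:
  resolve_slot([9, 11, 6, 12, 10, 9], 6) -> 2  [called from tally_events, line 9]
  tally_events([9, 11, 6, 12, 10, 9], 6) -> 12  [called from main, line 27]
  settle_round([9, 11, 6, 12, 10, 9]) -> 6  [called from main, line 29]
Log origin:
  1: emitted by main (line 26)
  2: emitted by tally_events (line 8)
  3: emitted by resolve_slot (line 2)
  4: emitted by tally_events (line 10)
  5: emitted by main (line 28)
  6: emitted by settle_round (line 15)
  7: emitted by settle_round (line 20)
  8: emitted by main (line 30)
A correct fix: line 18: replace `>=` with `==`.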